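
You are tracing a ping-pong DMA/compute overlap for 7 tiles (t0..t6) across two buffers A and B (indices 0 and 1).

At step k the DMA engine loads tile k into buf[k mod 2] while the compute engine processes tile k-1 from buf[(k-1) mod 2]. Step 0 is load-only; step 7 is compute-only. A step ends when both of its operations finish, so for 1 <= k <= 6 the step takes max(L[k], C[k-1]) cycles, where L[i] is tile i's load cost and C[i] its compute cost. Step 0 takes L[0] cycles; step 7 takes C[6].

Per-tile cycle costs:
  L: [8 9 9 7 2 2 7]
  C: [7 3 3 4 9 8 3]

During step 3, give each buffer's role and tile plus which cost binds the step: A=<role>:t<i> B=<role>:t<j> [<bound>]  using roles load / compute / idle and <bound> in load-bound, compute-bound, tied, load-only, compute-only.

step 3: A=compute:t2 B=load:t3 [load-bound]

[0] DMA t0→A (8c) ∥ CU idle ⇒ 8c, clock 8
[1] DMA t1→B (9c) ∥ CU A:t0 (7c) ⇒ 9c, clock 17
[2] DMA t2→A (9c) ∥ CU B:t1 (3c) ⇒ 9c, clock 26
[3] DMA t3→B (7c) ∥ CU A:t2 (3c) ⇒ 7c, clock 33
[4] DMA t4→A (2c) ∥ CU B:t3 (4c) ⇒ 4c, clock 37
[5] DMA t5→B (2c) ∥ CU A:t4 (9c) ⇒ 9c, clock 46
[6] DMA t6→A (7c) ∥ CU B:t5 (8c) ⇒ 8c, clock 54
[7] DMA idle ∥ CU A:t6 (3c) ⇒ 3c, clock 57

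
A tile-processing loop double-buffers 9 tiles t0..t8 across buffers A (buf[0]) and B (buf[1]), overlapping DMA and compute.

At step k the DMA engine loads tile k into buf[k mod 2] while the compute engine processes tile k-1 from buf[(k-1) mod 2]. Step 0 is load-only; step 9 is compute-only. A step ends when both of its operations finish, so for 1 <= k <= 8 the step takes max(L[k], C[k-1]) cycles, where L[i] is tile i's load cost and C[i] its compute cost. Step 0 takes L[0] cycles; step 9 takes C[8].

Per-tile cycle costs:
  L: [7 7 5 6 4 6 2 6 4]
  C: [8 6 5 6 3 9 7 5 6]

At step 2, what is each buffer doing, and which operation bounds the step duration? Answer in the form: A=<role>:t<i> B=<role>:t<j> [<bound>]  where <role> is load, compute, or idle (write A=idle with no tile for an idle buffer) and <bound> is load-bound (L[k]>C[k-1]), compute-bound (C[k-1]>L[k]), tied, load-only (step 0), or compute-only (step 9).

[0] DMA t0→A (7c) ∥ CU idle ⇒ 7c, clock 7
[1] DMA t1→B (7c) ∥ CU A:t0 (8c) ⇒ 8c, clock 15
[2] DMA t2→A (5c) ∥ CU B:t1 (6c) ⇒ 6c, clock 21
[3] DMA t3→B (6c) ∥ CU A:t2 (5c) ⇒ 6c, clock 27
[4] DMA t4→A (4c) ∥ CU B:t3 (6c) ⇒ 6c, clock 33
[5] DMA t5→B (6c) ∥ CU A:t4 (3c) ⇒ 6c, clock 39
[6] DMA t6→A (2c) ∥ CU B:t5 (9c) ⇒ 9c, clock 48
[7] DMA t7→B (6c) ∥ CU A:t6 (7c) ⇒ 7c, clock 55
[8] DMA t8→A (4c) ∥ CU B:t7 (5c) ⇒ 5c, clock 60
[9] DMA idle ∥ CU A:t8 (6c) ⇒ 6c, clock 66

step 2: A=load:t2 B=compute:t1 [compute-bound]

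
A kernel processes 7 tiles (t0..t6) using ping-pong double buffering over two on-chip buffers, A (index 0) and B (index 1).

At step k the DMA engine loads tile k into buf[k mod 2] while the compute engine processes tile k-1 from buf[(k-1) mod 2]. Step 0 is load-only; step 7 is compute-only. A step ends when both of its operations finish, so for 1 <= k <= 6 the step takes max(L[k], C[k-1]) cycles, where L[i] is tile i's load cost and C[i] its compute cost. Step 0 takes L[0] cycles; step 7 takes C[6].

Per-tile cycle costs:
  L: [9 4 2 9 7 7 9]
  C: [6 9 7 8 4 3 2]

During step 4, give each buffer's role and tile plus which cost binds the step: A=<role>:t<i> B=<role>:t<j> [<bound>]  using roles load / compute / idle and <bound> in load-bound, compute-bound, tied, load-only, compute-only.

  0. 9=9c; end=9; A:t0 B:-
  1. max(4,6)=6c; end=15; A:t0 B:t1
  2. max(2,9)=9c; end=24; A:t2 B:t1
  3. max(9,7)=9c; end=33; A:t2 B:t3
  4. max(7,8)=8c; end=41; A:t4 B:t3
  5. max(7,4)=7c; end=48; A:t4 B:t5
  6. max(9,3)=9c; end=57; A:t6 B:t5
  7. 2=2c; end=59; A:t6 B:t5

step 4: A=load:t4 B=compute:t3 [compute-bound]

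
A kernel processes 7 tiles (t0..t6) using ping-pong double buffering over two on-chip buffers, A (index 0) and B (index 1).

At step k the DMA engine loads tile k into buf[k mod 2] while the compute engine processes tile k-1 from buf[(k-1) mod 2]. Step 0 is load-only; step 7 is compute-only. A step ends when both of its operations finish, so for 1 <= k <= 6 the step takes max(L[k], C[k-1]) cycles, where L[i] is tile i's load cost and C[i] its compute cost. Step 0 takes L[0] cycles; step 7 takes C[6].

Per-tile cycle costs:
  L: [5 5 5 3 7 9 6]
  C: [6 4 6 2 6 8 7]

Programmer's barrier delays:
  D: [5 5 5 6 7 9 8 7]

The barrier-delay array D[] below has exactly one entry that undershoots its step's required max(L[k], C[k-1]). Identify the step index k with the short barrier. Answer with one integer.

k=0 barrier L[0]=5→5c, D[0]=5 ok
k=1 barrier max(L[1]=5,C[0]=6)→6c, D[1]=5 SHORT
k=2 barrier max(L[2]=5,C[1]=4)→5c, D[2]=5 ok
k=3 barrier max(L[3]=3,C[2]=6)→6c, D[3]=6 ok
k=4 barrier max(L[4]=7,C[3]=2)→7c, D[4]=7 ok
k=5 barrier max(L[5]=9,C[4]=6)→9c, D[5]=9 ok
k=6 barrier max(L[6]=6,C[5]=8)→8c, D[6]=8 ok
k=7 barrier C[6]=7→7c, D[7]=7 ok

hazard at step 1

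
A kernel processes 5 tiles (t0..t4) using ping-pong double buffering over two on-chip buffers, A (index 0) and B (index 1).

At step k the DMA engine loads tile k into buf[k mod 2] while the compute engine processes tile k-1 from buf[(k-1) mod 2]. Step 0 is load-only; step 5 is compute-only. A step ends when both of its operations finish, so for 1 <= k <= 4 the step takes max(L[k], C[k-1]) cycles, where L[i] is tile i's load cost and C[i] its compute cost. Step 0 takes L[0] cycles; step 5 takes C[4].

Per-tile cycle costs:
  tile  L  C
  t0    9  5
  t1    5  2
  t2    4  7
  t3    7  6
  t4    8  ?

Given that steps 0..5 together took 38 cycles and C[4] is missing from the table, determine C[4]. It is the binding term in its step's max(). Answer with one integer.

C[4] = 5

step 0 | dur = L[0]=9 = 9
step 1 | dur = max(L[1]=5, C[0]=5) = 5
step 2 | dur = max(L[2]=4, C[1]=2) = 4
step 3 | dur = max(L[3]=7, C[2]=7) = 7
step 4 | dur = max(L[4]=8, C[3]=6) = 8
step 5 | dur = C[4]=? = C[4]  (unknown; binding)
sum of known step durations = 33
dur[5] = total - known = 38 - 33 = 5
C[4] is the binding max in step 5, so C[4] = dur[5] = 5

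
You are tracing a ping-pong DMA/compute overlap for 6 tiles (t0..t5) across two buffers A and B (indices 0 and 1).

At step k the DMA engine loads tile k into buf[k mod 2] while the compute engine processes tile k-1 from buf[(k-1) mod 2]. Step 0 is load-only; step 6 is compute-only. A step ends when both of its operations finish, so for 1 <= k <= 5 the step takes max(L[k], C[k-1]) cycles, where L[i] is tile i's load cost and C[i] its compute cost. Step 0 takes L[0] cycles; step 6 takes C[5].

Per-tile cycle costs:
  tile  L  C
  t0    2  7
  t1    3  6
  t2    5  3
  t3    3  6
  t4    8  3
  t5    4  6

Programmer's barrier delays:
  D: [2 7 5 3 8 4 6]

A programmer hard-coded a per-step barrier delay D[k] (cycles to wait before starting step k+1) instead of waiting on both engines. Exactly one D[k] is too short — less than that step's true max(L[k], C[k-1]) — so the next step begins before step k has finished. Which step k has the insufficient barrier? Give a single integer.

hazard at step 2

[0] required=L[0]=2=2 vs D=2 ok
[1] required=max(L[1]=3,C[0]=7)=7 vs D=7 ok
[2] required=max(L[2]=5,C[1]=6)=6 vs D=5 SHORT
[3] required=max(L[3]=3,C[2]=3)=3 vs D=3 ok
[4] required=max(L[4]=8,C[3]=6)=8 vs D=8 ok
[5] required=max(L[5]=4,C[4]=3)=4 vs D=4 ok
[6] required=C[5]=6=6 vs D=6 ok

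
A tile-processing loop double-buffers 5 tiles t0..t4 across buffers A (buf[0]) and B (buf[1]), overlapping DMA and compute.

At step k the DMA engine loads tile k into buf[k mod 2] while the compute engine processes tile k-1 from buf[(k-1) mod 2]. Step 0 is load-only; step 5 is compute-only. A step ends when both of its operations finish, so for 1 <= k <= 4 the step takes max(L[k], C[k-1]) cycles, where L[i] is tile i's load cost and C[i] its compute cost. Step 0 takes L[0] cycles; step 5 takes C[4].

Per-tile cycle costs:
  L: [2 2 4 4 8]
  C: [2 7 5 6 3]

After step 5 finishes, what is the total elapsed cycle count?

step 0: L[0]=2 → dur=2, Σ=2 | A=load:t0 B=idle [load-only]
step 1: L[1]=2 C[0]=2 → dur=2, Σ=4 | A=compute:t0 B=load:t1 [tied]
step 2: L[2]=4 C[1]=7 → dur=7, Σ=11 | A=load:t2 B=compute:t1 [compute-bound]
step 3: L[3]=4 C[2]=5 → dur=5, Σ=16 | A=compute:t2 B=load:t3 [compute-bound]
step 4: L[4]=8 C[3]=6 → dur=8, Σ=24 | A=load:t4 B=compute:t3 [load-bound]
step 5: C[4]=3 → dur=3, Σ=27 | A=compute:t4 B=idle [compute-only]

end_cycle[5] = 27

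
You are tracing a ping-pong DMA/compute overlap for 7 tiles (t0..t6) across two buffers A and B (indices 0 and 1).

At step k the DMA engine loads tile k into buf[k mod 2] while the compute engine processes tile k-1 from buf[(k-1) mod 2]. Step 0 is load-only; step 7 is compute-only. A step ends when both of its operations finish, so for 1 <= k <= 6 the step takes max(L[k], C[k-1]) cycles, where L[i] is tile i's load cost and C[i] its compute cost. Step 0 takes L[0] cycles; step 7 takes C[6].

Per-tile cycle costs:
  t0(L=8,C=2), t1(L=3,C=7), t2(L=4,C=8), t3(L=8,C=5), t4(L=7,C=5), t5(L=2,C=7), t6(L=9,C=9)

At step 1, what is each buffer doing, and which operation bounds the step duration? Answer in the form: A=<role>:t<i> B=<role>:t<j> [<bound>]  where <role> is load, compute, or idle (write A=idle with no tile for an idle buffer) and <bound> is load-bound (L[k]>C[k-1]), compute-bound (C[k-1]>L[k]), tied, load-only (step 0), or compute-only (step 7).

[0] DMA t0→A (8c) ∥ CU idle ⇒ 8c, clock 8
[1] DMA t1→B (3c) ∥ CU A:t0 (2c) ⇒ 3c, clock 11
[2] DMA t2→A (4c) ∥ CU B:t1 (7c) ⇒ 7c, clock 18
[3] DMA t3→B (8c) ∥ CU A:t2 (8c) ⇒ 8c, clock 26
[4] DMA t4→A (7c) ∥ CU B:t3 (5c) ⇒ 7c, clock 33
[5] DMA t5→B (2c) ∥ CU A:t4 (5c) ⇒ 5c, clock 38
[6] DMA t6→A (9c) ∥ CU B:t5 (7c) ⇒ 9c, clock 47
[7] DMA idle ∥ CU A:t6 (9c) ⇒ 9c, clock 56

step 1: A=compute:t0 B=load:t1 [load-bound]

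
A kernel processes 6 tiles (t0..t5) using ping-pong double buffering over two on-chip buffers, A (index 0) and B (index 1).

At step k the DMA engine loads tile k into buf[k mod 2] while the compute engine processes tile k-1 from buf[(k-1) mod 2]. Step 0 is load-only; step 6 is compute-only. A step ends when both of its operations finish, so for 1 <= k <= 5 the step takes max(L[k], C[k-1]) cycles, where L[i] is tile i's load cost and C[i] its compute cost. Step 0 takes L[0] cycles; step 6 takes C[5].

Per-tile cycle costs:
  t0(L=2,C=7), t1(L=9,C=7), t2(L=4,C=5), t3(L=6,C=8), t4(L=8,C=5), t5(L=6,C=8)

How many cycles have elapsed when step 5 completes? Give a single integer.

end_cycle[5] = 38

k=0 load=t0/2c comp=- wait=2 total=2
k=1 load=t1/9c comp=t0/7c wait=9 total=11
k=2 load=t2/4c comp=t1/7c wait=7 total=18
k=3 load=t3/6c comp=t2/5c wait=6 total=24
k=4 load=t4/8c comp=t3/8c wait=8 total=32
k=5 load=t5/6c comp=t4/5c wait=6 total=38
k=6 load=- comp=t5/8c wait=8 total=46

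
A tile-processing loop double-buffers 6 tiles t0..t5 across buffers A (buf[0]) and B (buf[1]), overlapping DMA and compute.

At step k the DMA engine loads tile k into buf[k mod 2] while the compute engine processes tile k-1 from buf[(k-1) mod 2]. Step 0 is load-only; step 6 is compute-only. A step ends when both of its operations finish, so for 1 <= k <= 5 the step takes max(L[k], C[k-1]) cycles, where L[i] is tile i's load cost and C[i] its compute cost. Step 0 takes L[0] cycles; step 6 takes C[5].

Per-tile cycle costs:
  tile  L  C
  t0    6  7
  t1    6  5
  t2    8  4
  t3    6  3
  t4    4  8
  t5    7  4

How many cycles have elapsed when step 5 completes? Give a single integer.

  0. 6=6c; end=6; A:t0 B:-
  1. max(6,7)=7c; end=13; A:t0 B:t1
  2. max(8,5)=8c; end=21; A:t2 B:t1
  3. max(6,4)=6c; end=27; A:t2 B:t3
  4. max(4,3)=4c; end=31; A:t4 B:t3
  5. max(7,8)=8c; end=39; A:t4 B:t5
  6. 4=4c; end=43; A:t4 B:t5

end_cycle[5] = 39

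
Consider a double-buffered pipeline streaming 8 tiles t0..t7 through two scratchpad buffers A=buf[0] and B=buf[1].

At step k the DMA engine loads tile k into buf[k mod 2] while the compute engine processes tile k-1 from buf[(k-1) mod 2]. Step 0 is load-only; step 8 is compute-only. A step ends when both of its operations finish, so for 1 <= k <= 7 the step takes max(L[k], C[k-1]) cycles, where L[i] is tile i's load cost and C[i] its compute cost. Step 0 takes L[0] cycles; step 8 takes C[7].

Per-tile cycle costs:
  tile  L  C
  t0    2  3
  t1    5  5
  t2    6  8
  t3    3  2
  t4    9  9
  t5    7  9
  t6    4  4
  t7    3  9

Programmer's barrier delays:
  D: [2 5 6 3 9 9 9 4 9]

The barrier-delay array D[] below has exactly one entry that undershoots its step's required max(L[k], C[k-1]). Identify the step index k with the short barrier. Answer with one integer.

[0] required=L[0]=2=2 vs D=2 ok
[1] required=max(L[1]=5,C[0]=3)=5 vs D=5 ok
[2] required=max(L[2]=6,C[1]=5)=6 vs D=6 ok
[3] required=max(L[3]=3,C[2]=8)=8 vs D=3 SHORT
[4] required=max(L[4]=9,C[3]=2)=9 vs D=9 ok
[5] required=max(L[5]=7,C[4]=9)=9 vs D=9 ok
[6] required=max(L[6]=4,C[5]=9)=9 vs D=9 ok
[7] required=max(L[7]=3,C[6]=4)=4 vs D=4 ok
[8] required=C[7]=9=9 vs D=9 ok

hazard at step 3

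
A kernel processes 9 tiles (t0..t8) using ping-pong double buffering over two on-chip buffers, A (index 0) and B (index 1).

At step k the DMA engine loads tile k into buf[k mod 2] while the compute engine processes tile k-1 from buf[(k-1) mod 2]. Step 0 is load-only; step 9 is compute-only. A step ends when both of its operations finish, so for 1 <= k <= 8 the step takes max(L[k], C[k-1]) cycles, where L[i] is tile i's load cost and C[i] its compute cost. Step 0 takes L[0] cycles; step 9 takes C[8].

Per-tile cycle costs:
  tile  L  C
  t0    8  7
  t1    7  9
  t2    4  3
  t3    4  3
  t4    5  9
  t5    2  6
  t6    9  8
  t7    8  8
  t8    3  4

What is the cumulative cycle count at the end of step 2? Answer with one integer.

end_cycle[2] = 24

k=0 load=t0/8c comp=- wait=8 total=8
k=1 load=t1/7c comp=t0/7c wait=7 total=15
k=2 load=t2/4c comp=t1/9c wait=9 total=24
k=3 load=t3/4c comp=t2/3c wait=4 total=28
k=4 load=t4/5c comp=t3/3c wait=5 total=33
k=5 load=t5/2c comp=t4/9c wait=9 total=42
k=6 load=t6/9c comp=t5/6c wait=9 total=51
k=7 load=t7/8c comp=t6/8c wait=8 total=59
k=8 load=t8/3c comp=t7/8c wait=8 total=67
k=9 load=- comp=t8/4c wait=4 total=71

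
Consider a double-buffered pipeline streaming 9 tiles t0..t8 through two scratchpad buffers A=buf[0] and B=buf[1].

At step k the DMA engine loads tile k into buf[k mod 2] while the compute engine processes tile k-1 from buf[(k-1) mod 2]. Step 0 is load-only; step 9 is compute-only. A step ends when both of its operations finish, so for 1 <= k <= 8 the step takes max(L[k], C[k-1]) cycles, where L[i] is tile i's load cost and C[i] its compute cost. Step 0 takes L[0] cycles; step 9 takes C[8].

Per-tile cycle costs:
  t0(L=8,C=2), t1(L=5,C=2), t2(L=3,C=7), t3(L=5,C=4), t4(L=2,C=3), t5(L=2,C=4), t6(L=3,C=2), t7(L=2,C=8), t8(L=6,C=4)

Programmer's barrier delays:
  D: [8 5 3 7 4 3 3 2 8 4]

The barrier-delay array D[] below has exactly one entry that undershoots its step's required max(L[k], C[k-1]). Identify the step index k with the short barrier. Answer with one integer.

step 0: need L[0]=8 = 8; D[0]=8 ok
step 1: need max(L[1]=5,C[0]=2) = 5; D[1]=5 ok
step 2: need max(L[2]=3,C[1]=2) = 3; D[2]=3 ok
step 3: need max(L[3]=5,C[2]=7) = 7; D[3]=7 ok
step 4: need max(L[4]=2,C[3]=4) = 4; D[4]=4 ok
step 5: need max(L[5]=2,C[4]=3) = 3; D[5]=3 ok
step 6: need max(L[6]=3,C[5]=4) = 4; D[6]=3 SHORT
step 7: need max(L[7]=2,C[6]=2) = 2; D[7]=2 ok
step 8: need max(L[8]=6,C[7]=8) = 8; D[8]=8 ok
step 9: need C[8]=4 = 4; D[9]=4 ok

hazard at step 6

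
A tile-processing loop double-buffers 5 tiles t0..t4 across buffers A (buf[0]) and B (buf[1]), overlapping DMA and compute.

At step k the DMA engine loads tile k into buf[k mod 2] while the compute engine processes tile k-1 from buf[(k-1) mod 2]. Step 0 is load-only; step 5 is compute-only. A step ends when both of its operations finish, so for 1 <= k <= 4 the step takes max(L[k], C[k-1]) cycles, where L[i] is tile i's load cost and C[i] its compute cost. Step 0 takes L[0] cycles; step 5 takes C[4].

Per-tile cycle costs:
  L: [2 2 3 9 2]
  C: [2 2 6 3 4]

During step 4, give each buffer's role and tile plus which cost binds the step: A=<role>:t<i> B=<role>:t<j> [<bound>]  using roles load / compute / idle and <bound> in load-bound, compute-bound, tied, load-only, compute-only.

step 4: A=load:t4 B=compute:t3 [compute-bound]

  0. 2=2c; end=2; A:t0 B:-
  1. max(2,2)=2c; end=4; A:t0 B:t1
  2. max(3,2)=3c; end=7; A:t2 B:t1
  3. max(9,6)=9c; end=16; A:t2 B:t3
  4. max(2,3)=3c; end=19; A:t4 B:t3
  5. 4=4c; end=23; A:t4 B:t3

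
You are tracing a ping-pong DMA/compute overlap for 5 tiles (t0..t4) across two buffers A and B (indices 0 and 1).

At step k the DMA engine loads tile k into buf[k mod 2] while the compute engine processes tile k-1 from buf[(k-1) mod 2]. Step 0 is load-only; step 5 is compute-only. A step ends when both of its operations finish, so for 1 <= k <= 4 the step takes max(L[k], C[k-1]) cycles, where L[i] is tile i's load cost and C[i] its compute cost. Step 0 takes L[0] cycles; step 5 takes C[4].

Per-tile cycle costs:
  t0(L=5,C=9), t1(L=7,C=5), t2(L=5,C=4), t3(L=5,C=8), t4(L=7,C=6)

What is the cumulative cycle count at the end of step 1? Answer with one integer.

end_cycle[1] = 14

step 0: L[0]=5 → dur=5, Σ=5 | A=load:t0 B=idle [load-only]
step 1: L[1]=7 C[0]=9 → dur=9, Σ=14 | A=compute:t0 B=load:t1 [compute-bound]
step 2: L[2]=5 C[1]=5 → dur=5, Σ=19 | A=load:t2 B=compute:t1 [tied]
step 3: L[3]=5 C[2]=4 → dur=5, Σ=24 | A=compute:t2 B=load:t3 [load-bound]
step 4: L[4]=7 C[3]=8 → dur=8, Σ=32 | A=load:t4 B=compute:t3 [compute-bound]
step 5: C[4]=6 → dur=6, Σ=38 | A=compute:t4 B=idle [compute-only]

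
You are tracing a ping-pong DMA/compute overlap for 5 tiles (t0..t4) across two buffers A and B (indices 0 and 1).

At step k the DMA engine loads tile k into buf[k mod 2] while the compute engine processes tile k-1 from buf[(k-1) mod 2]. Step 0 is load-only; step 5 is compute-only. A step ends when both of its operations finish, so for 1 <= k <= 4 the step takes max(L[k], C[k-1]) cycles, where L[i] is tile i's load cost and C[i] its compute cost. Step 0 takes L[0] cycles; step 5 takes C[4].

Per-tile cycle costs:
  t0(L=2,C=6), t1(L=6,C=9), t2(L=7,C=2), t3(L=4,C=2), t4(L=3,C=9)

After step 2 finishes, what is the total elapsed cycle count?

step 0: L[0]=2 → dur=2, Σ=2 | A=load:t0 B=idle [load-only]
step 1: L[1]=6 C[0]=6 → dur=6, Σ=8 | A=compute:t0 B=load:t1 [tied]
step 2: L[2]=7 C[1]=9 → dur=9, Σ=17 | A=load:t2 B=compute:t1 [compute-bound]
step 3: L[3]=4 C[2]=2 → dur=4, Σ=21 | A=compute:t2 B=load:t3 [load-bound]
step 4: L[4]=3 C[3]=2 → dur=3, Σ=24 | A=load:t4 B=compute:t3 [load-bound]
step 5: C[4]=9 → dur=9, Σ=33 | A=compute:t4 B=idle [compute-only]

end_cycle[2] = 17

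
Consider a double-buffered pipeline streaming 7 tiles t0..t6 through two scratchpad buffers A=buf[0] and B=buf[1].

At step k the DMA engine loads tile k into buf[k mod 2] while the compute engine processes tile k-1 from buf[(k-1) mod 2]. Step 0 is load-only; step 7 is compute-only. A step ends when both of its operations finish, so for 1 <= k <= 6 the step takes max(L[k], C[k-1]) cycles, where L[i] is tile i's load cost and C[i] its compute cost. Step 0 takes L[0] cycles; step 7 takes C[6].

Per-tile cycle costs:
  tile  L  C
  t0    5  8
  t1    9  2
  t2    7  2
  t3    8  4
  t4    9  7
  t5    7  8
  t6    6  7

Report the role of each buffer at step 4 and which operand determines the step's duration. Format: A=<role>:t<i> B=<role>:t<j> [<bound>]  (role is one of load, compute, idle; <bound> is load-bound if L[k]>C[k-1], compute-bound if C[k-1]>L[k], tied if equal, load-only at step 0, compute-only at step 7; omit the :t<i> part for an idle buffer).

k=0 load=t0/5c comp=- wait=5 total=5
k=1 load=t1/9c comp=t0/8c wait=9 total=14
k=2 load=t2/7c comp=t1/2c wait=7 total=21
k=3 load=t3/8c comp=t2/2c wait=8 total=29
k=4 load=t4/9c comp=t3/4c wait=9 total=38
k=5 load=t5/7c comp=t4/7c wait=7 total=45
k=6 load=t6/6c comp=t5/8c wait=8 total=53
k=7 load=- comp=t6/7c wait=7 total=60

step 4: A=load:t4 B=compute:t3 [load-bound]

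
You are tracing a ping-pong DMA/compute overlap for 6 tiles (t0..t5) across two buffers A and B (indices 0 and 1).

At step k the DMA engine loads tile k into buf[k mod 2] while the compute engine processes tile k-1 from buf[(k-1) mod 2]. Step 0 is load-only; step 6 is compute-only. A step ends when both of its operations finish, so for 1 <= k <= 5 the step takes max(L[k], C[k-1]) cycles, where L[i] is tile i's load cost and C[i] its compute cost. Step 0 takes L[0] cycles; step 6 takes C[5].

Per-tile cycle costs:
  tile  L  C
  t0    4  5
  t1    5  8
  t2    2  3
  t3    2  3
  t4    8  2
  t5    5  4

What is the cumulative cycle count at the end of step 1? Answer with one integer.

end_cycle[1] = 9

step 0: L[0]=4 → dur=4, Σ=4 | A=load:t0 B=idle [load-only]
step 1: L[1]=5 C[0]=5 → dur=5, Σ=9 | A=compute:t0 B=load:t1 [tied]
step 2: L[2]=2 C[1]=8 → dur=8, Σ=17 | A=load:t2 B=compute:t1 [compute-bound]
step 3: L[3]=2 C[2]=3 → dur=3, Σ=20 | A=compute:t2 B=load:t3 [compute-bound]
step 4: L[4]=8 C[3]=3 → dur=8, Σ=28 | A=load:t4 B=compute:t3 [load-bound]
step 5: L[5]=5 C[4]=2 → dur=5, Σ=33 | A=compute:t4 B=load:t5 [load-bound]
step 6: C[5]=4 → dur=4, Σ=37 | A=idle B=compute:t5 [compute-only]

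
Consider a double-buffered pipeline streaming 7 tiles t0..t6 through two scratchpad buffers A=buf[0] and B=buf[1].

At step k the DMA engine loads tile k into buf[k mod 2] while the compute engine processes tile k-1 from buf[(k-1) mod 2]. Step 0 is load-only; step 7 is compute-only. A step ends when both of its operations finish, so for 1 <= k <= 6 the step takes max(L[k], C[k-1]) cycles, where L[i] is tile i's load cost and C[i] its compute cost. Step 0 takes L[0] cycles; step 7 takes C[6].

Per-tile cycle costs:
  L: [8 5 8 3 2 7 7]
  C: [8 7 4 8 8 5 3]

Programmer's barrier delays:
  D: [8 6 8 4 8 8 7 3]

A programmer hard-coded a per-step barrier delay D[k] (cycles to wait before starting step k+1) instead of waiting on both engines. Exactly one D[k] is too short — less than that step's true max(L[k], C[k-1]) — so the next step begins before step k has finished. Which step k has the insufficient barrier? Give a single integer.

[0] required=L[0]=8=8 vs D=8 ok
[1] required=max(L[1]=5,C[0]=8)=8 vs D=6 SHORT
[2] required=max(L[2]=8,C[1]=7)=8 vs D=8 ok
[3] required=max(L[3]=3,C[2]=4)=4 vs D=4 ok
[4] required=max(L[4]=2,C[3]=8)=8 vs D=8 ok
[5] required=max(L[5]=7,C[4]=8)=8 vs D=8 ok
[6] required=max(L[6]=7,C[5]=5)=7 vs D=7 ok
[7] required=C[6]=3=3 vs D=3 ok

hazard at step 1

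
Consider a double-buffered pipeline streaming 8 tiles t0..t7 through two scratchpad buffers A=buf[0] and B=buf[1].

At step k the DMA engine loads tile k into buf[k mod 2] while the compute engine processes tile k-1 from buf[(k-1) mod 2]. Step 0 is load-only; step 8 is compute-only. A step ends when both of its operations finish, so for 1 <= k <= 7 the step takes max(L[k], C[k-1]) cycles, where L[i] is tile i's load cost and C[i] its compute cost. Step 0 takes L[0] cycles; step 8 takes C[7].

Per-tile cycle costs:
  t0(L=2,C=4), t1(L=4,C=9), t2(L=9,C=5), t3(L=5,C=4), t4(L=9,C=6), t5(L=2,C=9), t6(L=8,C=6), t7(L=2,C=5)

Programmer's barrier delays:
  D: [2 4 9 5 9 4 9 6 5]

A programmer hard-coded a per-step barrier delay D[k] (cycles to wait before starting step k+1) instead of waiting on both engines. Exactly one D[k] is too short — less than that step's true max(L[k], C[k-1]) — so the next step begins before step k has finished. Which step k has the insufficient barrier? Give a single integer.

k=0 barrier L[0]=2→2c, D[0]=2 ok
k=1 barrier max(L[1]=4,C[0]=4)→4c, D[1]=4 ok
k=2 barrier max(L[2]=9,C[1]=9)→9c, D[2]=9 ok
k=3 barrier max(L[3]=5,C[2]=5)→5c, D[3]=5 ok
k=4 barrier max(L[4]=9,C[3]=4)→9c, D[4]=9 ok
k=5 barrier max(L[5]=2,C[4]=6)→6c, D[5]=4 SHORT
k=6 barrier max(L[6]=8,C[5]=9)→9c, D[6]=9 ok
k=7 barrier max(L[7]=2,C[6]=6)→6c, D[7]=6 ok
k=8 barrier C[7]=5→5c, D[8]=5 ok

hazard at step 5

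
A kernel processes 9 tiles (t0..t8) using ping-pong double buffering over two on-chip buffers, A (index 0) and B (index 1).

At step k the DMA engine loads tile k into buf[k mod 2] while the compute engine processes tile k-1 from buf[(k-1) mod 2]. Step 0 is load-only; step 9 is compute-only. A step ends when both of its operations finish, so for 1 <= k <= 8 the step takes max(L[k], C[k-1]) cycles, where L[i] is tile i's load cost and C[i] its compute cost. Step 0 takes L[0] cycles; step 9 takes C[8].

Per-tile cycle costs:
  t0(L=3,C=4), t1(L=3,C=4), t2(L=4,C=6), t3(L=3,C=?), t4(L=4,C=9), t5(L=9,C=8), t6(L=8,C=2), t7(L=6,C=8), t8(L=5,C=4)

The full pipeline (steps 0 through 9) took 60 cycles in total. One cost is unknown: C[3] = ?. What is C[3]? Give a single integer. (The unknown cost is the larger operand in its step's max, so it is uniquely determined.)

C[3] = 8

step 0 = dur = L[0]=3 = 3
step 1 = dur = max(L[1]=3, C[0]=4) = 4
step 2 = dur = max(L[2]=4, C[1]=4) = 4
step 3 = dur = max(L[3]=3, C[2]=6) = 6
step 4 = dur = max(L[4]=4, C[3]=?) = C[3]  (unknown; binding)
step 5 = dur = max(L[5]=9, C[4]=9) = 9
step 6 = dur = max(L[6]=8, C[5]=8) = 8
step 7 = dur = max(L[7]=6, C[6]=2) = 6
step 8 = dur = max(L[8]=5, C[7]=8) = 8
step 9 = dur = C[8]=4 = 4
sum of known step durations = 52
dur[4] = total - known = 60 - 52 = 8
C[3] is the binding max in step 4, so C[3] = dur[4] = 8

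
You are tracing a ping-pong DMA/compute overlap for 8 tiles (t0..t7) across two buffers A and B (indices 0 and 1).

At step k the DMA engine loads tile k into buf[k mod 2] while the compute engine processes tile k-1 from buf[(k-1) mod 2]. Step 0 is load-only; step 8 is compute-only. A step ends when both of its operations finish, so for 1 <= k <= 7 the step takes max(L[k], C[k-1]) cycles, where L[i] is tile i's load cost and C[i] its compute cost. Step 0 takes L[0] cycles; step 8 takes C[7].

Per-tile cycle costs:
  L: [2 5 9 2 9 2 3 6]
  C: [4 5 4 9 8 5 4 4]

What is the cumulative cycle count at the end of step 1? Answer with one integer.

  0. 2=2c; end=2; A:t0 B:-
  1. max(5,4)=5c; end=7; A:t0 B:t1
  2. max(9,5)=9c; end=16; A:t2 B:t1
  3. max(2,4)=4c; end=20; A:t2 B:t3
  4. max(9,9)=9c; end=29; A:t4 B:t3
  5. max(2,8)=8c; end=37; A:t4 B:t5
  6. max(3,5)=5c; end=42; A:t6 B:t5
  7. max(6,4)=6c; end=48; A:t6 B:t7
  8. 4=4c; end=52; A:t6 B:t7

end_cycle[1] = 7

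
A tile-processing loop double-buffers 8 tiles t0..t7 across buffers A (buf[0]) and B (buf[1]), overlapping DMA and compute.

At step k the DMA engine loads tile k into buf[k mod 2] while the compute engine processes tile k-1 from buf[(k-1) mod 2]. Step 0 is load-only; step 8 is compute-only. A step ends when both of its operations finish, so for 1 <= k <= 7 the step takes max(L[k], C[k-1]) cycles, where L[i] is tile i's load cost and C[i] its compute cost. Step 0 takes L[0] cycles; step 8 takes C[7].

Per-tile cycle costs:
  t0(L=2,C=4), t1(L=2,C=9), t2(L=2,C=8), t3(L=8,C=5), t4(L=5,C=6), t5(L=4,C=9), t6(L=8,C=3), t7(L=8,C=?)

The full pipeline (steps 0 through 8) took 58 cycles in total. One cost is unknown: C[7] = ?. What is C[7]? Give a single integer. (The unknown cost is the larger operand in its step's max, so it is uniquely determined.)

step 0 → dur = L[0]=2 = 2
step 1 → dur = max(L[1]=2, C[0]=4) = 4
step 2 → dur = max(L[2]=2, C[1]=9) = 9
step 3 → dur = max(L[3]=8, C[2]=8) = 8
step 4 → dur = max(L[4]=5, C[3]=5) = 5
step 5 → dur = max(L[5]=4, C[4]=6) = 6
step 6 → dur = max(L[6]=8, C[5]=9) = 9
step 7 → dur = max(L[7]=8, C[6]=3) = 8
step 8 → dur = C[7]=? = C[7]  (unknown; binding)
sum of known step durations = 51
dur[8] = total - known = 58 - 51 = 7
C[7] is the binding max in step 8, so C[7] = dur[8] = 7

C[7] = 7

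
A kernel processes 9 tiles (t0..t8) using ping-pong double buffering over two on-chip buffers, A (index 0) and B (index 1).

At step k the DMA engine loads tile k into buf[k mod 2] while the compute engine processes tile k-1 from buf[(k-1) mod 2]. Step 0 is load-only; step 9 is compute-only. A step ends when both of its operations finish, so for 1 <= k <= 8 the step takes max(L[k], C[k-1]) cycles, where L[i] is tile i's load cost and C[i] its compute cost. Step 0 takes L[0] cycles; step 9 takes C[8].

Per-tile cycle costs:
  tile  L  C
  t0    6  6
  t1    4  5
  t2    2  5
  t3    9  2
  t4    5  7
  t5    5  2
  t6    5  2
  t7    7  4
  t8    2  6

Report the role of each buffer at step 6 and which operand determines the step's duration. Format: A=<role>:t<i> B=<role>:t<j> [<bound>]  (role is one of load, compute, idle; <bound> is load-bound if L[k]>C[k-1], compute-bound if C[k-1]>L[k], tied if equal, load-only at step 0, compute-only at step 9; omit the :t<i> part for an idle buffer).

  0. 6=6c; end=6; A:t0 B:-
  1. max(4,6)=6c; end=12; A:t0 B:t1
  2. max(2,5)=5c; end=17; A:t2 B:t1
  3. max(9,5)=9c; end=26; A:t2 B:t3
  4. max(5,2)=5c; end=31; A:t4 B:t3
  5. max(5,7)=7c; end=38; A:t4 B:t5
  6. max(5,2)=5c; end=43; A:t6 B:t5
  7. max(7,2)=7c; end=50; A:t6 B:t7
  8. max(2,4)=4c; end=54; A:t8 B:t7
  9. 6=6c; end=60; A:t8 B:t7

step 6: A=load:t6 B=compute:t5 [load-bound]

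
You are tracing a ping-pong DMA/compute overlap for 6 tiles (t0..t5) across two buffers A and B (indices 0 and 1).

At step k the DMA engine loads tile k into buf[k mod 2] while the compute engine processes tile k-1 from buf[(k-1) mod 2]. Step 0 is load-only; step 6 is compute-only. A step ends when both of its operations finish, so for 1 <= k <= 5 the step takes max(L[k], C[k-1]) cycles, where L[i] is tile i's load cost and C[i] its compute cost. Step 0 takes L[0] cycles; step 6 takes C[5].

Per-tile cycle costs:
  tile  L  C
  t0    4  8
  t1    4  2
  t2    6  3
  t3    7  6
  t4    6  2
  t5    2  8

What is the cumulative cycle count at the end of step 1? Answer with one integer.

end_cycle[1] = 12

step 0: L[0]=4 → dur=4, Σ=4 | A=load:t0 B=idle [load-only]
step 1: L[1]=4 C[0]=8 → dur=8, Σ=12 | A=compute:t0 B=load:t1 [compute-bound]
step 2: L[2]=6 C[1]=2 → dur=6, Σ=18 | A=load:t2 B=compute:t1 [load-bound]
step 3: L[3]=7 C[2]=3 → dur=7, Σ=25 | A=compute:t2 B=load:t3 [load-bound]
step 4: L[4]=6 C[3]=6 → dur=6, Σ=31 | A=load:t4 B=compute:t3 [tied]
step 5: L[5]=2 C[4]=2 → dur=2, Σ=33 | A=compute:t4 B=load:t5 [tied]
step 6: C[5]=8 → dur=8, Σ=41 | A=idle B=compute:t5 [compute-only]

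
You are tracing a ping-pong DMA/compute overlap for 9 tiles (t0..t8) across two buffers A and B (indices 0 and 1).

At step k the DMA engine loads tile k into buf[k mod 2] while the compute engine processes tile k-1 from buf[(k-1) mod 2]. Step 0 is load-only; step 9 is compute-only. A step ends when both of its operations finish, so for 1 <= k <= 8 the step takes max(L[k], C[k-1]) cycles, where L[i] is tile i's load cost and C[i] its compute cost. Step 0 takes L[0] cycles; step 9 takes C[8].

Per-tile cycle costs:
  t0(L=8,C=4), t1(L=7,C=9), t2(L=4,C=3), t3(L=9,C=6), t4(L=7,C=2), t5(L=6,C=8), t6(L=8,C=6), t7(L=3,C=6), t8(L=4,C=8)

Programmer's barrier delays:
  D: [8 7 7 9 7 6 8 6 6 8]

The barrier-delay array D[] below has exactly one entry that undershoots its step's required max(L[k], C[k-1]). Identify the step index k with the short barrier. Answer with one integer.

hazard at step 2

step 0: need L[0]=8 = 8; D[0]=8 ok
step 1: need max(L[1]=7,C[0]=4) = 7; D[1]=7 ok
step 2: need max(L[2]=4,C[1]=9) = 9; D[2]=7 SHORT
step 3: need max(L[3]=9,C[2]=3) = 9; D[3]=9 ok
step 4: need max(L[4]=7,C[3]=6) = 7; D[4]=7 ok
step 5: need max(L[5]=6,C[4]=2) = 6; D[5]=6 ok
step 6: need max(L[6]=8,C[5]=8) = 8; D[6]=8 ok
step 7: need max(L[7]=3,C[6]=6) = 6; D[7]=6 ok
step 8: need max(L[8]=4,C[7]=6) = 6; D[8]=6 ok
step 9: need C[8]=8 = 8; D[9]=8 ok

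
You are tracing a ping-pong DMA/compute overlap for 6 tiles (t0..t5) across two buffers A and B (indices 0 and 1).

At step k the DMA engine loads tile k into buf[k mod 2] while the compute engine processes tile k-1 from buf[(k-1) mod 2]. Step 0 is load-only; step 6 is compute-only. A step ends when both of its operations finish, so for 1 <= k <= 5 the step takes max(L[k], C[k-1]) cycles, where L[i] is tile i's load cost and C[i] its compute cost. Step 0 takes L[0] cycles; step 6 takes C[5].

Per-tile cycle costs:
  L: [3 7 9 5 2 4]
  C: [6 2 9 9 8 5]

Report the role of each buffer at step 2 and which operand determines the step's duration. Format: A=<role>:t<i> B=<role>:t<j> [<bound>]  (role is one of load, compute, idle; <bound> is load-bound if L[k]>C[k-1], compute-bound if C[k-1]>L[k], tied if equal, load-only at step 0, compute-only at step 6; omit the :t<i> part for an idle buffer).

k=0 load=t0/3c comp=- wait=3 total=3
k=1 load=t1/7c comp=t0/6c wait=7 total=10
k=2 load=t2/9c comp=t1/2c wait=9 total=19
k=3 load=t3/5c comp=t2/9c wait=9 total=28
k=4 load=t4/2c comp=t3/9c wait=9 total=37
k=5 load=t5/4c comp=t4/8c wait=8 total=45
k=6 load=- comp=t5/5c wait=5 total=50

step 2: A=load:t2 B=compute:t1 [load-bound]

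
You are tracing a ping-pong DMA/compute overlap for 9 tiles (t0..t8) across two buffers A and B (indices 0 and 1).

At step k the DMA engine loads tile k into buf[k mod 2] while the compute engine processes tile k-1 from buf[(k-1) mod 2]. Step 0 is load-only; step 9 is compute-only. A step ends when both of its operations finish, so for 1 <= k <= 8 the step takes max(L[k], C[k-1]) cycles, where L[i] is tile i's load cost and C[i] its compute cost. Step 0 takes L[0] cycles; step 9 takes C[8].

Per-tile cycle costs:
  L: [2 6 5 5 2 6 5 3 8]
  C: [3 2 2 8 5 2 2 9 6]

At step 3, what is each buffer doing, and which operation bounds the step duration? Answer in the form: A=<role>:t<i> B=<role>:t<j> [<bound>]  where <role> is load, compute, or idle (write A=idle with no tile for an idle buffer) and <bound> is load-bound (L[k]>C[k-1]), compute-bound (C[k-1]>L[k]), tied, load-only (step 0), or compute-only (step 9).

step 0: L[0]=2 → dur=2, Σ=2 | A=load:t0 B=idle [load-only]
step 1: L[1]=6 C[0]=3 → dur=6, Σ=8 | A=compute:t0 B=load:t1 [load-bound]
step 2: L[2]=5 C[1]=2 → dur=5, Σ=13 | A=load:t2 B=compute:t1 [load-bound]
step 3: L[3]=5 C[2]=2 → dur=5, Σ=18 | A=compute:t2 B=load:t3 [load-bound]
step 4: L[4]=2 C[3]=8 → dur=8, Σ=26 | A=load:t4 B=compute:t3 [compute-bound]
step 5: L[5]=6 C[4]=5 → dur=6, Σ=32 | A=compute:t4 B=load:t5 [load-bound]
step 6: L[6]=5 C[5]=2 → dur=5, Σ=37 | A=load:t6 B=compute:t5 [load-bound]
step 7: L[7]=3 C[6]=2 → dur=3, Σ=40 | A=compute:t6 B=load:t7 [load-bound]
step 8: L[8]=8 C[7]=9 → dur=9, Σ=49 | A=load:t8 B=compute:t7 [compute-bound]
step 9: C[8]=6 → dur=6, Σ=55 | A=compute:t8 B=idle [compute-only]

step 3: A=compute:t2 B=load:t3 [load-bound]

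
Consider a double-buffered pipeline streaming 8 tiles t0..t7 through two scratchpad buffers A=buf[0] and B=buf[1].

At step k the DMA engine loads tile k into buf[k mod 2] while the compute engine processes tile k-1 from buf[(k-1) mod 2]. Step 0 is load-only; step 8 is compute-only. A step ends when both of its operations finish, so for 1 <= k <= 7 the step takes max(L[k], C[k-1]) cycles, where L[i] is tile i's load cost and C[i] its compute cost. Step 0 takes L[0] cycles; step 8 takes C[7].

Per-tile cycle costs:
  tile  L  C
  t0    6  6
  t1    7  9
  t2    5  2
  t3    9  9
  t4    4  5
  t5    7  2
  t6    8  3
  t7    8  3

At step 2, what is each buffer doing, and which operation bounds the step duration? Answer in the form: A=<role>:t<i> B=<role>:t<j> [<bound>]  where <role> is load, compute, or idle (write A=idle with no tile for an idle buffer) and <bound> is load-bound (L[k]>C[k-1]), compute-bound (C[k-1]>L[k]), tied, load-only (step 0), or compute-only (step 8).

k=0 load=t0/6c comp=- wait=6 total=6
k=1 load=t1/7c comp=t0/6c wait=7 total=13
k=2 load=t2/5c comp=t1/9c wait=9 total=22
k=3 load=t3/9c comp=t2/2c wait=9 total=31
k=4 load=t4/4c comp=t3/9c wait=9 total=40
k=5 load=t5/7c comp=t4/5c wait=7 total=47
k=6 load=t6/8c comp=t5/2c wait=8 total=55
k=7 load=t7/8c comp=t6/3c wait=8 total=63
k=8 load=- comp=t7/3c wait=3 total=66

step 2: A=load:t2 B=compute:t1 [compute-bound]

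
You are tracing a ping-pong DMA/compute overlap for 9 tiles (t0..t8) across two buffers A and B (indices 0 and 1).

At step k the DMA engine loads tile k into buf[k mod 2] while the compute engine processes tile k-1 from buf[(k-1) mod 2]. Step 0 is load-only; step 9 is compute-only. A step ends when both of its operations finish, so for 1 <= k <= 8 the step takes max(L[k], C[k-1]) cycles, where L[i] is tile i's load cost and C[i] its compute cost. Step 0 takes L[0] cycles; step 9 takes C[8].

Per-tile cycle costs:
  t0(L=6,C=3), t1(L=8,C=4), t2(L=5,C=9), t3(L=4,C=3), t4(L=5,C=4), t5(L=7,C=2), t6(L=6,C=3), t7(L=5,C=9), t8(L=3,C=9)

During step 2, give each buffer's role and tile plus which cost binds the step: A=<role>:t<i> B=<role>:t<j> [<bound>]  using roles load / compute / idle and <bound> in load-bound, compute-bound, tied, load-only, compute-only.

step 2: A=load:t2 B=compute:t1 [load-bound]

  0. 6=6c; end=6; A:t0 B:-
  1. max(8,3)=8c; end=14; A:t0 B:t1
  2. max(5,4)=5c; end=19; A:t2 B:t1
  3. max(4,9)=9c; end=28; A:t2 B:t3
  4. max(5,3)=5c; end=33; A:t4 B:t3
  5. max(7,4)=7c; end=40; A:t4 B:t5
  6. max(6,2)=6c; end=46; A:t6 B:t5
  7. max(5,3)=5c; end=51; A:t6 B:t7
  8. max(3,9)=9c; end=60; A:t8 B:t7
  9. 9=9c; end=69; A:t8 B:t7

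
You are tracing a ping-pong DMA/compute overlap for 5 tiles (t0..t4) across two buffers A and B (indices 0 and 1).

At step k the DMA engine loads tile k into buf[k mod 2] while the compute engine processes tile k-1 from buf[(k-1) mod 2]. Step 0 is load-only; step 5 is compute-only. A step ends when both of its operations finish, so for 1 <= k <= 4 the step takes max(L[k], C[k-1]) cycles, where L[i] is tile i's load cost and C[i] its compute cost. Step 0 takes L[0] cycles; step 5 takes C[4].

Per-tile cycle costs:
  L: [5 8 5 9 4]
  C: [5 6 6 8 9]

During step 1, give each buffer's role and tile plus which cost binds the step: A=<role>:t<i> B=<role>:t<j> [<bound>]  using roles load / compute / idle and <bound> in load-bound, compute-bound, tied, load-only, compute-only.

step 1: A=compute:t0 B=load:t1 [load-bound]

  0. 5=5c; end=5; A:t0 B:-
  1. max(8,5)=8c; end=13; A:t0 B:t1
  2. max(5,6)=6c; end=19; A:t2 B:t1
  3. max(9,6)=9c; end=28; A:t2 B:t3
  4. max(4,8)=8c; end=36; A:t4 B:t3
  5. 9=9c; end=45; A:t4 B:t3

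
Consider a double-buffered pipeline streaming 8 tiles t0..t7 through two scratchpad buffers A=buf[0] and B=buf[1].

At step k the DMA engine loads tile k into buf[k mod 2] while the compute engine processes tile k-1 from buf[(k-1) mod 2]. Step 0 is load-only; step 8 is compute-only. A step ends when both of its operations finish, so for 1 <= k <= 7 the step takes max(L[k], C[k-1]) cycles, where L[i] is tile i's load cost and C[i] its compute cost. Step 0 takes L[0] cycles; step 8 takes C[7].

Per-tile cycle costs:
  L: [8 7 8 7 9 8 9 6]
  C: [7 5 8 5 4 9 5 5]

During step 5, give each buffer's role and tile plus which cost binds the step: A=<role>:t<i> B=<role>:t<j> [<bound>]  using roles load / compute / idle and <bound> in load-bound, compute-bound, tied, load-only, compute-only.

step 5: A=compute:t4 B=load:t5 [load-bound]

step 0: L[0]=8 → dur=8, Σ=8 | A=load:t0 B=idle [load-only]
step 1: L[1]=7 C[0]=7 → dur=7, Σ=15 | A=compute:t0 B=load:t1 [tied]
step 2: L[2]=8 C[1]=5 → dur=8, Σ=23 | A=load:t2 B=compute:t1 [load-bound]
step 3: L[3]=7 C[2]=8 → dur=8, Σ=31 | A=compute:t2 B=load:t3 [compute-bound]
step 4: L[4]=9 C[3]=5 → dur=9, Σ=40 | A=load:t4 B=compute:t3 [load-bound]
step 5: L[5]=8 C[4]=4 → dur=8, Σ=48 | A=compute:t4 B=load:t5 [load-bound]
step 6: L[6]=9 C[5]=9 → dur=9, Σ=57 | A=load:t6 B=compute:t5 [tied]
step 7: L[7]=6 C[6]=5 → dur=6, Σ=63 | A=compute:t6 B=load:t7 [load-bound]
step 8: C[7]=5 → dur=5, Σ=68 | A=idle B=compute:t7 [compute-only]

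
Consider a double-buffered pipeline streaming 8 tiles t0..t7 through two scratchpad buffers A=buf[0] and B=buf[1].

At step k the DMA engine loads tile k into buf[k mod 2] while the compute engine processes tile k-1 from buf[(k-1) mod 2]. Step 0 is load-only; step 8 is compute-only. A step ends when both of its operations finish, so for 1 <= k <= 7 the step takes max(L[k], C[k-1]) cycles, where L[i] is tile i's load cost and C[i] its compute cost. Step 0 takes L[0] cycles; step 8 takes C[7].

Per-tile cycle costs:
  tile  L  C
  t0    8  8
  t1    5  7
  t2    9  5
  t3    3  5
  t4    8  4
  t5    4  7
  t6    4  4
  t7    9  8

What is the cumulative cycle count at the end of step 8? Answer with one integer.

[0] DMA t0→A (8c) ∥ CU idle ⇒ 8c, clock 8
[1] DMA t1→B (5c) ∥ CU A:t0 (8c) ⇒ 8c, clock 16
[2] DMA t2→A (9c) ∥ CU B:t1 (7c) ⇒ 9c, clock 25
[3] DMA t3→B (3c) ∥ CU A:t2 (5c) ⇒ 5c, clock 30
[4] DMA t4→A (8c) ∥ CU B:t3 (5c) ⇒ 8c, clock 38
[5] DMA t5→B (4c) ∥ CU A:t4 (4c) ⇒ 4c, clock 42
[6] DMA t6→A (4c) ∥ CU B:t5 (7c) ⇒ 7c, clock 49
[7] DMA t7→B (9c) ∥ CU A:t6 (4c) ⇒ 9c, clock 58
[8] DMA idle ∥ CU B:t7 (8c) ⇒ 8c, clock 66

end_cycle[8] = 66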